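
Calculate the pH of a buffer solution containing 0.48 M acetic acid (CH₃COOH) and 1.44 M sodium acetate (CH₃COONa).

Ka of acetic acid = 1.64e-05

pKa = -log(1.64e-05) = 4.79. pH = pKa + log([A⁻]/[HA]) = 4.79 + log(1.44/0.48)

pH = 5.26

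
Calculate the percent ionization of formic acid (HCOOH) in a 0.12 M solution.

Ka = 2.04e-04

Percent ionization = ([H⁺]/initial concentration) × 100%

Using Ka equilibrium: x² + Ka×x - Ka×C = 0. Solving: [H⁺] = 4.8468e-03. Percent = (4.8468e-03/0.12) × 100

Percent ionization = 4.04%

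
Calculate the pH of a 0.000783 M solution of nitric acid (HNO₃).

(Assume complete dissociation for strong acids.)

[H⁺] = 0.000783 M for strong acid. pH = -log[H⁺] = -log(0.000783)

pH = 3.11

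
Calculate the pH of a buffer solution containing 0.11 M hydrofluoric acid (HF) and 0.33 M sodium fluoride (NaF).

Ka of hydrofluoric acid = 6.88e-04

pKa = -log(6.88e-04) = 3.16. pH = pKa + log([A⁻]/[HA]) = 3.16 + log(0.33/0.11)

pH = 3.64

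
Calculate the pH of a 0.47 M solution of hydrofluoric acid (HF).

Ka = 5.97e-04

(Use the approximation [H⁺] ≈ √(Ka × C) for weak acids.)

[H⁺] = √(Ka × C) = √(5.97e-04 × 0.47) = 1.6751e-02. pH = -log(1.6751e-02)

pH = 1.78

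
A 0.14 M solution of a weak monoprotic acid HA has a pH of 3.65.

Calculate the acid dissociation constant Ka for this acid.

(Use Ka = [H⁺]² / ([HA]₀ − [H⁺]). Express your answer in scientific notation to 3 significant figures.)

[H⁺] = 10^(−pH) = 10^(−3.65) = 2.239e-04 M. For HA ⇌ H⁺ + A⁻, Ka = [H⁺][A⁻]/[HA] = [H⁺]² / ([HA]₀ − [H⁺]) = (2.239e-04)² / (0.14 − 2.239e-04) = 3.59e-07.

K_a = 3.59e-07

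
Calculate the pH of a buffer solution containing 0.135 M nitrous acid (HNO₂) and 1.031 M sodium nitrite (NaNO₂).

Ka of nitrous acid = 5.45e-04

pKa = -log(5.45e-04) = 3.26. pH = pKa + log([A⁻]/[HA]) = 3.26 + log(1.031/0.135)

pH = 4.15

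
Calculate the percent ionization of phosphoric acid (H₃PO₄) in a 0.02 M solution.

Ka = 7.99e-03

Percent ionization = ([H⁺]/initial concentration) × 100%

Using Ka equilibrium: x² + Ka×x - Ka×C = 0. Solving: [H⁺] = 9.2625e-03. Percent = (9.2625e-03/0.02) × 100

Percent ionization = 46.3%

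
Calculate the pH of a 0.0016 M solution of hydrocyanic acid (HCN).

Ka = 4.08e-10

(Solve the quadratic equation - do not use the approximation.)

x² + Ka×x - Ka×C = 0. Using quadratic formula: [H⁺] = 8.0776e-07

pH = 6.09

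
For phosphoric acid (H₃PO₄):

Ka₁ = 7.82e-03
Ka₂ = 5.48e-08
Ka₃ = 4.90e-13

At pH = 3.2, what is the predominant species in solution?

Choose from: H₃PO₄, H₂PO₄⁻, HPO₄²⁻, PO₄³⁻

pKa₁ = 2.11, pKa₂ = 7.26, pKa₃ = 12.31. For a polyprotic acid the predominant species crosses at each pKa: below pKa_n the protonated form dominates, above it the deprotonated form does. At pH = 3.2, the predominant species is H₂PO₄⁻.

H₂PO₄⁻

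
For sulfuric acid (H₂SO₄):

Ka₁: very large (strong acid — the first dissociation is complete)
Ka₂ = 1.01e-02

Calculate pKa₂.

pKa₂ = -log(Ka₂) = -log(1.01e-02) = 2.00.

pK_{a2} = 2.00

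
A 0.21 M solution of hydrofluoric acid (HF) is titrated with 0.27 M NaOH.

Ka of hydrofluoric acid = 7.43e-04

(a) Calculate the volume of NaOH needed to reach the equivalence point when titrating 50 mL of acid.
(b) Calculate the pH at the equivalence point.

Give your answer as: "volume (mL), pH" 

moles acid = 0.21 × 50/1000 = 0.0105 mol; V_base = moles/0.27 × 1000 = 38.9 mL. At equivalence only the conjugate base is present: [A⁻] = 0.0105/0.089 = 1.1813e-01 M. Kb = Kw/Ka = 1.35e-11; [OH⁻] = √(Kb × [A⁻]) = 1.2609e-06; pOH = 5.90; pH = 14 - pOH = 8.10.

V = 38.9 mL, pH = 8.10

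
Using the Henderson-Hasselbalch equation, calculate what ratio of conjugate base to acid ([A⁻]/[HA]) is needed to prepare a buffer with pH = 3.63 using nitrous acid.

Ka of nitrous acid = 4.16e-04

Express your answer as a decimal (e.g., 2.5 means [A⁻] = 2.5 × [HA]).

pKa = -log(4.16e-04) = 3.3809. pH = pKa + log([A⁻]/[HA]), so log([A⁻]/[HA]) = pH − pKa = 3.63 − 3.3809 = 0.2491. [A⁻]/[HA] = 10^(0.2491) = 1.77

[A⁻]/[HA] = 1.77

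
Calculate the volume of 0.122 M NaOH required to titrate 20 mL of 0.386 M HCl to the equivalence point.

At equivalence: moles acid = moles base. moles HCl = 0.386 × 20/1000 = 0.00772 mol. V_base = moles / 0.122 × 1000 = 63.3 mL.

V_{base} = 63.3 mL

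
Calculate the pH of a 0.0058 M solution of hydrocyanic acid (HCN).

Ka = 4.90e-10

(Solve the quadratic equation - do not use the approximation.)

x² + Ka×x - Ka×C = 0. Using quadratic formula: [H⁺] = 1.6856e-06

pH = 5.77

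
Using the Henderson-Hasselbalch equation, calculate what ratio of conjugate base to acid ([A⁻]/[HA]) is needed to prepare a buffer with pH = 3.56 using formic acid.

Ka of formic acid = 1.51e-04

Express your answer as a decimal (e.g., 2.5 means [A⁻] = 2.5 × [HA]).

pKa = -log(1.51e-04) = 3.8210. pH = pKa + log([A⁻]/[HA]), so log([A⁻]/[HA]) = pH − pKa = 3.56 − 3.8210 = -0.2610. [A⁻]/[HA] = 10^(-0.2610) = 0.548

[A⁻]/[HA] = 0.548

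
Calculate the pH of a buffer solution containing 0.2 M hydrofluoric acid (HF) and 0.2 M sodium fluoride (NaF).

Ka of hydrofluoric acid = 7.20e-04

pKa = -log(7.20e-04) = 3.14. pH = pKa + log([A⁻]/[HA]) = 3.14 + log(0.2/0.2)

pH = 3.14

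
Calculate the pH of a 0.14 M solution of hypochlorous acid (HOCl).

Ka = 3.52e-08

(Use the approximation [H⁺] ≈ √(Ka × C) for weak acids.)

[H⁺] = √(Ka × C) = √(3.52e-08 × 0.14) = 7.0200e-05. pH = -log(7.0200e-05)

pH = 4.15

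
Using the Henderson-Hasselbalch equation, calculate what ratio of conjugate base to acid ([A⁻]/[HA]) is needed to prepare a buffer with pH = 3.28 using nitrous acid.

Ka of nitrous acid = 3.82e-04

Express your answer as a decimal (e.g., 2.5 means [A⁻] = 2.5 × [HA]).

pKa = -log(3.82e-04) = 3.4179. pH = pKa + log([A⁻]/[HA]), so log([A⁻]/[HA]) = pH − pKa = 3.28 − 3.4179 = -0.1379. [A⁻]/[HA] = 10^(-0.1379) = 0.728

[A⁻]/[HA] = 0.728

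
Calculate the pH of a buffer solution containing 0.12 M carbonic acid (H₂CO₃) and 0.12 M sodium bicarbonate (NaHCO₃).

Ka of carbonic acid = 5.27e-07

pKa = -log(5.27e-07) = 6.28. pH = pKa + log([A⁻]/[HA]) = 6.28 + log(0.12/0.12)

pH = 6.28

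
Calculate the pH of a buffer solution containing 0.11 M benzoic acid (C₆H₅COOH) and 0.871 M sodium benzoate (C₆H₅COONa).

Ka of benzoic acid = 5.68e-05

pKa = -log(5.68e-05) = 4.25. pH = pKa + log([A⁻]/[HA]) = 4.25 + log(0.871/0.11)

pH = 5.14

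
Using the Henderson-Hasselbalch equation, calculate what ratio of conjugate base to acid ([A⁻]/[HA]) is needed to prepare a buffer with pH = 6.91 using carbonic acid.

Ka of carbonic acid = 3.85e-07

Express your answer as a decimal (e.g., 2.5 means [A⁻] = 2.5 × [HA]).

pKa = -log(3.85e-07) = 6.4145. pH = pKa + log([A⁻]/[HA]), so log([A⁻]/[HA]) = pH − pKa = 6.91 − 6.4145 = 0.4955. [A⁻]/[HA] = 10^(0.4955) = 3.13

[A⁻]/[HA] = 3.13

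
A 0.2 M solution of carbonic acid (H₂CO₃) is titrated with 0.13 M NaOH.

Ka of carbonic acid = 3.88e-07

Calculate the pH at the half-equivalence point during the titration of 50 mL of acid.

At half-equivalence [HA] = [A⁻], so Henderson-Hasselbalch gives pH = pKa = -log(3.88e-07) = 6.41.

pH = pKa = 6.41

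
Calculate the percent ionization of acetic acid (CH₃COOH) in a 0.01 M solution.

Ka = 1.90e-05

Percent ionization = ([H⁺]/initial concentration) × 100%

Using Ka equilibrium: x² + Ka×x - Ka×C = 0. Solving: [H⁺] = 4.2649e-04. Percent = (4.2649e-04/0.01) × 100

Percent ionization = 4.26%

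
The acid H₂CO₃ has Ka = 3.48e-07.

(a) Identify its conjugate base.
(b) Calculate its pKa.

(a) The conjugate base is formed by removing one H⁺ from H₂CO₃, giving HCO₃⁻. (b) pKa = -log(Ka) = -log(3.48e-07) = 6.46.

Conjugate base: HCO₃⁻; pK_a = 6.46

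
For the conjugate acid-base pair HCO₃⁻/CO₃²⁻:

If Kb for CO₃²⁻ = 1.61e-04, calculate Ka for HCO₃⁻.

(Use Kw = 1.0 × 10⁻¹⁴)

For a conjugate pair Ka × Kb = Kw, so Ka = Kw/Kb = 1.0 × 10⁻¹⁴ / 1.61e-04 = 6.21e-11.

K_a = 6.21e-11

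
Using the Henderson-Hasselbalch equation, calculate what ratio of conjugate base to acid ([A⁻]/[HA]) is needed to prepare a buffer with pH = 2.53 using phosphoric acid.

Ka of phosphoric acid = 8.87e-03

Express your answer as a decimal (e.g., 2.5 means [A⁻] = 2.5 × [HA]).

pKa = -log(8.87e-03) = 2.0521. pH = pKa + log([A⁻]/[HA]), so log([A⁻]/[HA]) = pH − pKa = 2.53 − 2.0521 = 0.4779. [A⁻]/[HA] = 10^(0.4779) = 3.01

[A⁻]/[HA] = 3.01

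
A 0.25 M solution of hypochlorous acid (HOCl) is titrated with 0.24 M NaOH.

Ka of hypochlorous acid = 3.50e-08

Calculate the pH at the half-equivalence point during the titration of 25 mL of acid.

At half-equivalence [HA] = [A⁻], so Henderson-Hasselbalch gives pH = pKa = -log(3.50e-08) = 7.46.

pH = pKa = 7.46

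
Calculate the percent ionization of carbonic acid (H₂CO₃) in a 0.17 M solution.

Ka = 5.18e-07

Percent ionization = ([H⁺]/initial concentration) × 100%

Using Ka equilibrium: x² + Ka×x - Ka×C = 0. Solving: [H⁺] = 2.9649e-04. Percent = (2.9649e-04/0.17) × 100

Percent ionization = 0.174%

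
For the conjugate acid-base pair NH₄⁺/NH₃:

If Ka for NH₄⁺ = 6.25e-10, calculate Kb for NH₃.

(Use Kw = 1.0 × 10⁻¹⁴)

For a conjugate pair Ka × Kb = Kw, so Kb = Kw/Ka = 1.0 × 10⁻¹⁴ / 6.25e-10 = 1.60e-05.

K_b = 1.60e-05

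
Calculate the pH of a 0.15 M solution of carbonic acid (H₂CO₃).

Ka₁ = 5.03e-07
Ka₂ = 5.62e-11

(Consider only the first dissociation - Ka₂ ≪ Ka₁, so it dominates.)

First dissociation dominates. From Ka₁ = [H⁺][HA⁻]/[H₂A], x² + Ka₁·x − Ka₁·C = 0 with C = 0.15 M and Ka₁ = 5.03e-07. Solving: [H⁺] = (−Ka₁ + √(Ka₁² + 4·Ka₁·C)) / 2 = 2.7443e-04 M. pH = -log(2.7443e-04) = 3.56.

pH = 3.56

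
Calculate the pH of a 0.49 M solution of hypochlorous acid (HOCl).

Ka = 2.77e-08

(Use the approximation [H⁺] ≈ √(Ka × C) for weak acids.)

[H⁺] = √(Ka × C) = √(2.77e-08 × 0.49) = 1.1650e-04. pH = -log(1.1650e-04)

pH = 3.93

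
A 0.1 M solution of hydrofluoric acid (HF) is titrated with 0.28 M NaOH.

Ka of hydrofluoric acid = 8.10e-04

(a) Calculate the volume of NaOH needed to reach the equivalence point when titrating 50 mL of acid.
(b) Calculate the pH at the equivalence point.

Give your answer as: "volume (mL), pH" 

moles acid = 0.1 × 50/1000 = 0.005 mol; V_base = moles/0.28 × 1000 = 17.9 mL. At equivalence only the conjugate base is present: [A⁻] = 0.005/0.068 = 7.3684e-02 M. Kb = Kw/Ka = 1.23e-11; [OH⁻] = √(Kb × [A⁻]) = 9.5377e-07; pOH = 6.02; pH = 14 - pOH = 7.98.

V = 17.9 mL, pH = 7.98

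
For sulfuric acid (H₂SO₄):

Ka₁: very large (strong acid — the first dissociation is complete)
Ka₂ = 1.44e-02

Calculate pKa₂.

pKa₂ = -log(Ka₂) = -log(1.44e-02) = 1.84.

pK_{a2} = 1.84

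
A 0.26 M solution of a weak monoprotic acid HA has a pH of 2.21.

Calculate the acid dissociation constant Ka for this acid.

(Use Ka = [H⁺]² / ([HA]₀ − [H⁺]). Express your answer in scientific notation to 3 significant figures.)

[H⁺] = 10^(−pH) = 10^(−2.21) = 6.166e-03 M. For HA ⇌ H⁺ + A⁻, Ka = [H⁺][A⁻]/[HA] = [H⁺]² / ([HA]₀ − [H⁺]) = (6.166e-03)² / (0.26 − 6.166e-03) = 1.50e-04.

K_a = 1.50e-04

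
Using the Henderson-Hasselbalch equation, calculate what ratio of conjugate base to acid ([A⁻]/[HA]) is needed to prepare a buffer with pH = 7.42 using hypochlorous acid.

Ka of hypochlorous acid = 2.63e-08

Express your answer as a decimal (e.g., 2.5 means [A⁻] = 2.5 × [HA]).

pKa = -log(2.63e-08) = 7.5800. pH = pKa + log([A⁻]/[HA]), so log([A⁻]/[HA]) = pH − pKa = 7.42 − 7.5800 = -0.1600. [A⁻]/[HA] = 10^(-0.1600) = 0.692

[A⁻]/[HA] = 0.692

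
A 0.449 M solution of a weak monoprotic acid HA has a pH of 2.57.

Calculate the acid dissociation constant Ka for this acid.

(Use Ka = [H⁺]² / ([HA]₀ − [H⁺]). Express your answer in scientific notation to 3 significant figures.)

[H⁺] = 10^(−pH) = 10^(−2.57) = 2.692e-03 M. For HA ⇌ H⁺ + A⁻, Ka = [H⁺][A⁻]/[HA] = [H⁺]² / ([HA]₀ − [H⁺]) = (2.692e-03)² / (0.449 − 2.692e-03) = 1.62e-05.

K_a = 1.62e-05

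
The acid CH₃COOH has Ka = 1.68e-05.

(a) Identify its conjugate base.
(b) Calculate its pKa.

(a) The conjugate base is formed by removing one H⁺ from CH₃COOH, giving CH₃COO⁻. (b) pKa = -log(Ka) = -log(1.68e-05) = 4.77.

Conjugate base: CH₃COO⁻; pK_a = 4.77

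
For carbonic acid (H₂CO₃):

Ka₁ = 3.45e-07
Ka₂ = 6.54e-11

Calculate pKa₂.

pKa₂ = -log(Ka₂) = -log(6.54e-11) = 10.18.

pK_{a2} = 10.18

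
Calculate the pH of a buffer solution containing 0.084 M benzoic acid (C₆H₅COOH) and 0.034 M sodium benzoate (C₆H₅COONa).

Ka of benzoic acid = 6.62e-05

pKa = -log(6.62e-05) = 4.18. pH = pKa + log([A⁻]/[HA]) = 4.18 + log(0.034/0.084)

pH = 3.79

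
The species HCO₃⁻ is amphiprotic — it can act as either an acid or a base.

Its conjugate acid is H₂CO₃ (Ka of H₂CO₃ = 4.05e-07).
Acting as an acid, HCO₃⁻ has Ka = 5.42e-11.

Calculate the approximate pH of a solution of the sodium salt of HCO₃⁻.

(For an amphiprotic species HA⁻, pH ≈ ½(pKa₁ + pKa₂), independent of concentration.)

pKa₁ = -log(4.05e-07) = 6.39; pKa₂ = -log(5.42e-11) = 10.27. For an amphiprotic species, pH ≈ ½(pKa₁ + pKa₂) = ½(6.39 + 10.27) = 8.33.

pH = 8.33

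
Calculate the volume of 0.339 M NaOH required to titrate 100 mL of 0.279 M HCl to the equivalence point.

At equivalence: moles acid = moles base. moles HCl = 0.279 × 100/1000 = 0.0279 mol. V_base = moles / 0.339 × 1000 = 82.3 mL.

V_{base} = 82.3 mL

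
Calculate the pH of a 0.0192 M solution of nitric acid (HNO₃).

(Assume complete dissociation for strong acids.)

[H⁺] = 0.0192 M for strong acid. pH = -log[H⁺] = -log(0.0192)

pH = 1.72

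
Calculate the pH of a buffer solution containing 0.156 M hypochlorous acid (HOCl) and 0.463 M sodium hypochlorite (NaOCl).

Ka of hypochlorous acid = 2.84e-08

pKa = -log(2.84e-08) = 7.55. pH = pKa + log([A⁻]/[HA]) = 7.55 + log(0.463/0.156)

pH = 8.02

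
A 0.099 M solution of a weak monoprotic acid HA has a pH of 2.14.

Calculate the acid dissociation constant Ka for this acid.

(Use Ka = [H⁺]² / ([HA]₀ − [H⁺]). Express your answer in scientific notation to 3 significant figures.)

[H⁺] = 10^(−pH) = 10^(−2.14) = 7.244e-03 M. For HA ⇌ H⁺ + A⁻, Ka = [H⁺][A⁻]/[HA] = [H⁺]² / ([HA]₀ − [H⁺]) = (7.244e-03)² / (0.099 − 7.244e-03) = 5.72e-04.

K_a = 5.72e-04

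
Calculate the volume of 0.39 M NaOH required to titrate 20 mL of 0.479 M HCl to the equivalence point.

At equivalence: moles acid = moles base. moles HCl = 0.479 × 20/1000 = 0.00958 mol. V_base = moles / 0.39 × 1000 = 24.6 mL.

V_{base} = 24.6 mL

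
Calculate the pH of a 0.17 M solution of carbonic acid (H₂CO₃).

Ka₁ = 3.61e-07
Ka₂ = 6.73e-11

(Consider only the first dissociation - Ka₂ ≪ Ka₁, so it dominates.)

First dissociation dominates. From Ka₁ = [H⁺][HA⁻]/[H₂A], x² + Ka₁·x − Ka₁·C = 0 with C = 0.17 M and Ka₁ = 3.61e-07. Solving: [H⁺] = (−Ka₁ + √(Ka₁² + 4·Ka₁·C)) / 2 = 2.4755e-04 M. pH = -log(2.4755e-04) = 3.61.

pH = 3.61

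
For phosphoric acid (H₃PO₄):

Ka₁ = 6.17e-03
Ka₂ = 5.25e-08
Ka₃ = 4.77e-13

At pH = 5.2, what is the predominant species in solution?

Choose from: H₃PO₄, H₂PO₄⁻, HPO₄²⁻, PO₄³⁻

pKa₁ = 2.21, pKa₂ = 7.28, pKa₃ = 12.32. For a polyprotic acid the predominant species crosses at each pKa: below pKa_n the protonated form dominates, above it the deprotonated form does. At pH = 5.2, the predominant species is H₂PO₄⁻.

H₂PO₄⁻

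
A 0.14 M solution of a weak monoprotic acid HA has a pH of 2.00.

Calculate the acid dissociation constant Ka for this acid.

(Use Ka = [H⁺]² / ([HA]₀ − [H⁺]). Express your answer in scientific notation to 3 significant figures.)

[H⁺] = 10^(−pH) = 10^(−2.00) = 1.000e-02 M. For HA ⇌ H⁺ + A⁻, Ka = [H⁺][A⁻]/[HA] = [H⁺]² / ([HA]₀ − [H⁺]) = (1.000e-02)² / (0.14 − 1.000e-02) = 7.69e-04.

K_a = 7.69e-04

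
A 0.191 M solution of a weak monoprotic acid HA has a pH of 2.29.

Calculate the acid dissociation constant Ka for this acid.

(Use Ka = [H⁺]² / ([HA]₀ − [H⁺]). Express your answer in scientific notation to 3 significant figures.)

[H⁺] = 10^(−pH) = 10^(−2.29) = 5.129e-03 M. For HA ⇌ H⁺ + A⁻, Ka = [H⁺][A⁻]/[HA] = [H⁺]² / ([HA]₀ − [H⁺]) = (5.129e-03)² / (0.191 − 5.129e-03) = 1.42e-04.

K_a = 1.42e-04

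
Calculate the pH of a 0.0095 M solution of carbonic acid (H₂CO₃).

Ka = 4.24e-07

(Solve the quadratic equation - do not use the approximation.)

x² + Ka×x - Ka×C = 0. Using quadratic formula: [H⁺] = 6.3255e-05

pH = 4.20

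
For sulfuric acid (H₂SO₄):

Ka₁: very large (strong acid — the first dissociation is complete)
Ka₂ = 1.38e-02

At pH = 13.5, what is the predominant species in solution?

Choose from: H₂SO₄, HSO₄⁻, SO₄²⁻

The first dissociation is complete, so H₂SO₄ itself is never the predominant species in water; pKa₂ = -log(1.38e-02) = 1.86. For a polyprotic acid the predominant species crosses at each pKa: below pKa_n the protonated form dominates, above it the deprotonated form does. At pH = 13.5, the predominant species is SO₄²⁻.

SO₄²⁻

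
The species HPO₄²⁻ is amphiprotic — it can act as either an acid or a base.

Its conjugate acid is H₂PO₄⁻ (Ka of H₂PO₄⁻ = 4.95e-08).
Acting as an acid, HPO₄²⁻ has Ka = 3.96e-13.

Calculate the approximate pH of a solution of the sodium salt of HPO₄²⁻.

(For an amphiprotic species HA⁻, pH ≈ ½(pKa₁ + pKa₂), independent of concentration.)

pKa₁ = -log(4.95e-08) = 7.31; pKa₂ = -log(3.96e-13) = 12.40. For an amphiprotic species, pH ≈ ½(pKa₁ + pKa₂) = ½(7.31 + 12.40) = 9.85.

pH = 9.85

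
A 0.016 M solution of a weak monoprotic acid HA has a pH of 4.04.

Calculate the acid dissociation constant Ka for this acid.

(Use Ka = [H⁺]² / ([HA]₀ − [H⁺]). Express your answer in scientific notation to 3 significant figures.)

[H⁺] = 10^(−pH) = 10^(−4.04) = 9.120e-05 M. For HA ⇌ H⁺ + A⁻, Ka = [H⁺][A⁻]/[HA] = [H⁺]² / ([HA]₀ − [H⁺]) = (9.120e-05)² / (0.016 − 9.120e-05) = 5.23e-07.

K_a = 5.23e-07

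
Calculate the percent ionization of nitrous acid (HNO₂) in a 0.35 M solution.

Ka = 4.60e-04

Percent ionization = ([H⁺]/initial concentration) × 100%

Using Ka equilibrium: x² + Ka×x - Ka×C = 0. Solving: [H⁺] = 1.2461e-02. Percent = (1.2461e-02/0.35) × 100

Percent ionization = 3.56%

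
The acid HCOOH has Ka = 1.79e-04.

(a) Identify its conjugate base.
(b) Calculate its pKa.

(a) The conjugate base is formed by removing one H⁺ from HCOOH, giving HCOO⁻. (b) pKa = -log(Ka) = -log(1.79e-04) = 3.75.

Conjugate base: HCOO⁻; pK_a = 3.75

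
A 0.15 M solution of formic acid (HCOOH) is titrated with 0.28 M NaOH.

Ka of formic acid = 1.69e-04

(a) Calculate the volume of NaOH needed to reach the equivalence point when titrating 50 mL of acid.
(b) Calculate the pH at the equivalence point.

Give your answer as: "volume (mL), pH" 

moles acid = 0.15 × 50/1000 = 0.0075 mol; V_base = moles/0.28 × 1000 = 26.8 mL. At equivalence only the conjugate base is present: [A⁻] = 0.0075/0.077 = 9.7674e-02 M. Kb = Kw/Ka = 5.92e-11; [OH⁻] = √(Kb × [A⁻]) = 2.4041e-06; pOH = 5.62; pH = 14 - pOH = 8.38.

V = 26.8 mL, pH = 8.38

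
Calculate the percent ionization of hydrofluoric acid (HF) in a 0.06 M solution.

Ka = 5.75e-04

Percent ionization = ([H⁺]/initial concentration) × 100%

Using Ka equilibrium: x² + Ka×x - Ka×C = 0. Solving: [H⁺] = 5.5932e-03. Percent = (5.5932e-03/0.06) × 100

Percent ionization = 9.32%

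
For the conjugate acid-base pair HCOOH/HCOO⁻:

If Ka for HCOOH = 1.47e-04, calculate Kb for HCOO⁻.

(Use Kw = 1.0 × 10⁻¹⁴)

For a conjugate pair Ka × Kb = Kw, so Kb = Kw/Ka = 1.0 × 10⁻¹⁴ / 1.47e-04 = 6.80e-11.

K_b = 6.80e-11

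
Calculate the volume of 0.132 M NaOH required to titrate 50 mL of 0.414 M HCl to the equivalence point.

At equivalence: moles acid = moles base. moles HCl = 0.414 × 50/1000 = 0.0207 mol. V_base = moles / 0.132 × 1000 = 156.8 mL.

V_{base} = 156.8 mL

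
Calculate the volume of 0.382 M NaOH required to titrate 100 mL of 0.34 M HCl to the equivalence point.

At equivalence: moles acid = moles base. moles HCl = 0.34 × 100/1000 = 0.034 mol. V_base = moles / 0.382 × 1000 = 89.0 mL.

V_{base} = 89.0 mL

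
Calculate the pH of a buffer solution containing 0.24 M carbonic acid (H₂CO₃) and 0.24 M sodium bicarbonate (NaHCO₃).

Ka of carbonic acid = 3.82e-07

pKa = -log(3.82e-07) = 6.42. pH = pKa + log([A⁻]/[HA]) = 6.42 + log(0.24/0.24)

pH = 6.42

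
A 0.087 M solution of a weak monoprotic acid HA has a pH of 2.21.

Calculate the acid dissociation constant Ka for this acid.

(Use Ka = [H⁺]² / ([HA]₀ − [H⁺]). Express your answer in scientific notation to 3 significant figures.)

[H⁺] = 10^(−pH) = 10^(−2.21) = 6.166e-03 M. For HA ⇌ H⁺ + A⁻, Ka = [H⁺][A⁻]/[HA] = [H⁺]² / ([HA]₀ − [H⁺]) = (6.166e-03)² / (0.087 − 6.166e-03) = 4.70e-04.

K_a = 4.70e-04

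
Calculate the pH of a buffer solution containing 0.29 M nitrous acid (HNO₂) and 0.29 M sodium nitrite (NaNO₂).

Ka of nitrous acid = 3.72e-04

pKa = -log(3.72e-04) = 3.43. pH = pKa + log([A⁻]/[HA]) = 3.43 + log(0.29/0.29)

pH = 3.43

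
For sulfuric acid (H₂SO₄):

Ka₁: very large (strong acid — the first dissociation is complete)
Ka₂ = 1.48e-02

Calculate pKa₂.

pKa₂ = -log(Ka₂) = -log(1.48e-02) = 1.83.

pK_{a2} = 1.83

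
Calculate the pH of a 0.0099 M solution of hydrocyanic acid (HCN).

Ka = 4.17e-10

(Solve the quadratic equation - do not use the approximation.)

x² + Ka×x - Ka×C = 0. Using quadratic formula: [H⁺] = 2.0316e-06

pH = 5.69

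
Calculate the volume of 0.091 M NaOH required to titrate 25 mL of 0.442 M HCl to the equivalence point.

At equivalence: moles acid = moles base. moles HCl = 0.442 × 25/1000 = 0.01105 mol. V_base = moles / 0.091 × 1000 = 121.4 mL.

V_{base} = 121.4 mL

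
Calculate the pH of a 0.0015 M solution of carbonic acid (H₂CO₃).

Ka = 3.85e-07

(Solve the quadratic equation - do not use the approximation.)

x² + Ka×x - Ka×C = 0. Using quadratic formula: [H⁺] = 2.3840e-05

pH = 4.62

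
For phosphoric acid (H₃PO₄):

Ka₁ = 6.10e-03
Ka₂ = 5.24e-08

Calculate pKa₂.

pKa₂ = -log(Ka₂) = -log(5.24e-08) = 7.28.

pK_{a2} = 7.28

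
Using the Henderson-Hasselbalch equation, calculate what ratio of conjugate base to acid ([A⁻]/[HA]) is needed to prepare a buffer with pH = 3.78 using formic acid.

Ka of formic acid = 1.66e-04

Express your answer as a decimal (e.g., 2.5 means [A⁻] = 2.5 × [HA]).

pKa = -log(1.66e-04) = 3.7799. pH = pKa + log([A⁻]/[HA]), so log([A⁻]/[HA]) = pH − pKa = 3.78 − 3.7799 = 0.0001. [A⁻]/[HA] = 10^(0.0001) = 1.00

[A⁻]/[HA] = 1.00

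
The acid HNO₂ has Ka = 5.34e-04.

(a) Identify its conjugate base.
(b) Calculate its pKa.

(a) The conjugate base is formed by removing one H⁺ from HNO₂, giving NO₂⁻. (b) pKa = -log(Ka) = -log(5.34e-04) = 3.27.

Conjugate base: NO₂⁻; pK_a = 3.27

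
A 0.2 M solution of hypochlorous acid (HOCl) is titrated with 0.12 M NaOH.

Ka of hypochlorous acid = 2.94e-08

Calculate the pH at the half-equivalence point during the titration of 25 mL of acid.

At half-equivalence [HA] = [A⁻], so Henderson-Hasselbalch gives pH = pKa = -log(2.94e-08) = 7.53.

pH = pKa = 7.53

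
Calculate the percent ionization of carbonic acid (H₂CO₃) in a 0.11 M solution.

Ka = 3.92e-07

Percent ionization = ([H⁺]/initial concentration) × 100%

Using Ka equilibrium: x² + Ka×x - Ka×C = 0. Solving: [H⁺] = 2.0746e-04. Percent = (2.0746e-04/0.11) × 100

Percent ionization = 0.189%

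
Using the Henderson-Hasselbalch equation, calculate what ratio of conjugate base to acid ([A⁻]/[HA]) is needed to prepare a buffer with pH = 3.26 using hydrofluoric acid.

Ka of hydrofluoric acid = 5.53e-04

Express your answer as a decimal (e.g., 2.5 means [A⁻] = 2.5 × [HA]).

pKa = -log(5.53e-04) = 3.2573. pH = pKa + log([A⁻]/[HA]), so log([A⁻]/[HA]) = pH − pKa = 3.26 − 3.2573 = 0.0027. [A⁻]/[HA] = 10^(0.0027) = 1.01

[A⁻]/[HA] = 1.01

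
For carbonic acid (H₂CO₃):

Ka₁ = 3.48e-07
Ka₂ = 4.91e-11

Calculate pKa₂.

pKa₂ = -log(Ka₂) = -log(4.91e-11) = 10.31.

pK_{a2} = 10.31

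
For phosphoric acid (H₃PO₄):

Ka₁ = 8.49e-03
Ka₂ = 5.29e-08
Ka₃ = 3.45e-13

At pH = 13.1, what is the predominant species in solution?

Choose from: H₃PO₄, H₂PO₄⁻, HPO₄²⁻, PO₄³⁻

pKa₁ = 2.07, pKa₂ = 7.28, pKa₃ = 12.46. For a polyprotic acid the predominant species crosses at each pKa: below pKa_n the protonated form dominates, above it the deprotonated form does. At pH = 13.1, the predominant species is PO₄³⁻.

PO₄³⁻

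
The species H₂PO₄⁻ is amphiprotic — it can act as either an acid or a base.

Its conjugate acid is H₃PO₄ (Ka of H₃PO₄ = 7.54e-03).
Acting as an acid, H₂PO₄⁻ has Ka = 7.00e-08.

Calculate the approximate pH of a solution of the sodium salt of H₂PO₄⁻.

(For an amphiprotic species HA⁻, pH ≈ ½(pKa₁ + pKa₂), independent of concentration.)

pKa₁ = -log(7.54e-03) = 2.12; pKa₂ = -log(7.00e-08) = 7.15. For an amphiprotic species, pH ≈ ½(pKa₁ + pKa₂) = ½(2.12 + 7.15) = 4.64.

pH = 4.64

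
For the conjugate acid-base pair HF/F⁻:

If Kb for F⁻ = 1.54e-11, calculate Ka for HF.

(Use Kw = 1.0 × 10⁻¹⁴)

For a conjugate pair Ka × Kb = Kw, so Ka = Kw/Kb = 1.0 × 10⁻¹⁴ / 1.54e-11 = 6.49e-04.

K_a = 6.49e-04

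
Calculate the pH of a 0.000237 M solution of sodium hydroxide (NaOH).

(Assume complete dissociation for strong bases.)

[OH⁻] = 0.000237 M for strong base. pOH = -log[OH⁻] = 3.63, pH = 14 - pOH

pH = 10.37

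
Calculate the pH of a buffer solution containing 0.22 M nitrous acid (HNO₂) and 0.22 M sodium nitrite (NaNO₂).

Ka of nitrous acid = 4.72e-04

pKa = -log(4.72e-04) = 3.33. pH = pKa + log([A⁻]/[HA]) = 3.33 + log(0.22/0.22)

pH = 3.33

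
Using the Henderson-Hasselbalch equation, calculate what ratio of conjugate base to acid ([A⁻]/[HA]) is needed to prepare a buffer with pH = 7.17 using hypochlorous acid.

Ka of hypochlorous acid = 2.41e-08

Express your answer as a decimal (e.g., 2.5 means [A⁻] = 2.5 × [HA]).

pKa = -log(2.41e-08) = 7.6180. pH = pKa + log([A⁻]/[HA]), so log([A⁻]/[HA]) = pH − pKa = 7.17 − 7.6180 = -0.4480. [A⁻]/[HA] = 10^(-0.4480) = 0.356

[A⁻]/[HA] = 0.356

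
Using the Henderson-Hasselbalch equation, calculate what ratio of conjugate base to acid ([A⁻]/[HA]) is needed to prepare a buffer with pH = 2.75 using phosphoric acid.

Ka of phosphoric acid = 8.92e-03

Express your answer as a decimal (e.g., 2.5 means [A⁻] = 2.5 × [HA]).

pKa = -log(8.92e-03) = 2.0496. pH = pKa + log([A⁻]/[HA]), so log([A⁻]/[HA]) = pH − pKa = 2.75 − 2.0496 = 0.7004. [A⁻]/[HA] = 10^(0.7004) = 5.02

[A⁻]/[HA] = 5.02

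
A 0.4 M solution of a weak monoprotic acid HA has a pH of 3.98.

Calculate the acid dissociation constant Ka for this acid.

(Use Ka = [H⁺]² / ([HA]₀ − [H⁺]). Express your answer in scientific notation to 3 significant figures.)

[H⁺] = 10^(−pH) = 10^(−3.98) = 1.047e-04 M. For HA ⇌ H⁺ + A⁻, Ka = [H⁺][A⁻]/[HA] = [H⁺]² / ([HA]₀ − [H⁺]) = (1.047e-04)² / (0.4 − 1.047e-04) = 2.74e-08.

K_a = 2.74e-08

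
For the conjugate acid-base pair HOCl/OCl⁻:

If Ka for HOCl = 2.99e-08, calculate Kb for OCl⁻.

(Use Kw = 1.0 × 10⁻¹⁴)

For a conjugate pair Ka × Kb = Kw, so Kb = Kw/Ka = 1.0 × 10⁻¹⁴ / 2.99e-08 = 3.34e-07.

K_b = 3.34e-07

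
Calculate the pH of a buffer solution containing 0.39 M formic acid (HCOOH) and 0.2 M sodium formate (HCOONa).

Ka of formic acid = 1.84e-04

pKa = -log(1.84e-04) = 3.74. pH = pKa + log([A⁻]/[HA]) = 3.74 + log(0.2/0.39)

pH = 3.45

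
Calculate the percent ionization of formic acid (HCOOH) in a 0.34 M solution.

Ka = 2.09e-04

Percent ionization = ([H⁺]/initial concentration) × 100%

Using Ka equilibrium: x² + Ka×x - Ka×C = 0. Solving: [H⁺] = 8.3259e-03. Percent = (8.3259e-03/0.34) × 100

Percent ionization = 2.45%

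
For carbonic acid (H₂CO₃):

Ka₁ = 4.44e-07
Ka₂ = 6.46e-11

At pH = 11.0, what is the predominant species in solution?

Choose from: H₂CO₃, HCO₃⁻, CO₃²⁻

pKa₁ = 6.35, pKa₂ = 10.19. For a polyprotic acid the predominant species crosses at each pKa: below pKa_n the protonated form dominates, above it the deprotonated form does. At pH = 11.0, the predominant species is CO₃²⁻.

CO₃²⁻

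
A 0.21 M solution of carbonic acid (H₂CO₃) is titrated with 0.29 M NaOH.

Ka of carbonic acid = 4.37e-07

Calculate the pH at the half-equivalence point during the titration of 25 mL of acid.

At half-equivalence [HA] = [A⁻], so Henderson-Hasselbalch gives pH = pKa = -log(4.37e-07) = 6.36.

pH = pKa = 6.36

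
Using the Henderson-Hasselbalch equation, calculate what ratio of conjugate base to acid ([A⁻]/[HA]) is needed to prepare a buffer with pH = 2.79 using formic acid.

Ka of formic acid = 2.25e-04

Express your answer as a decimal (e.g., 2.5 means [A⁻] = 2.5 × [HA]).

pKa = -log(2.25e-04) = 3.6478. pH = pKa + log([A⁻]/[HA]), so log([A⁻]/[HA]) = pH − pKa = 2.79 − 3.6478 = -0.8578. [A⁻]/[HA] = 10^(-0.8578) = 0.139

[A⁻]/[HA] = 0.139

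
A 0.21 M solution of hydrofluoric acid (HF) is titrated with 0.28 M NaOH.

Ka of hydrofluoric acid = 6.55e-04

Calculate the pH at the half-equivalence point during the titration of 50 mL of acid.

At half-equivalence [HA] = [A⁻], so Henderson-Hasselbalch gives pH = pKa = -log(6.55e-04) = 3.18.

pH = pKa = 3.18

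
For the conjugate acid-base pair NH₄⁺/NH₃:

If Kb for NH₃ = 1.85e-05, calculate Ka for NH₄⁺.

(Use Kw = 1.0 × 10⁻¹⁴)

For a conjugate pair Ka × Kb = Kw, so Ka = Kw/Kb = 1.0 × 10⁻¹⁴ / 1.85e-05 = 5.41e-10.

K_a = 5.41e-10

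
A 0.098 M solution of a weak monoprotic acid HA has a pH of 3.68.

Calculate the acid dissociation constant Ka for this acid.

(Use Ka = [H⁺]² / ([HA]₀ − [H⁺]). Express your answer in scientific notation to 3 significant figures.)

[H⁺] = 10^(−pH) = 10^(−3.68) = 2.089e-04 M. For HA ⇌ H⁺ + A⁻, Ka = [H⁺][A⁻]/[HA] = [H⁺]² / ([HA]₀ − [H⁺]) = (2.089e-04)² / (0.098 − 2.089e-04) = 4.46e-07.

K_a = 4.46e-07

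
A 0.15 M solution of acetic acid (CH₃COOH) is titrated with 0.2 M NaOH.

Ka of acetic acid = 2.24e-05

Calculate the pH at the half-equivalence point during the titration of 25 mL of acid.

At half-equivalence [HA] = [A⁻], so Henderson-Hasselbalch gives pH = pKa = -log(2.24e-05) = 4.65.

pH = pKa = 4.65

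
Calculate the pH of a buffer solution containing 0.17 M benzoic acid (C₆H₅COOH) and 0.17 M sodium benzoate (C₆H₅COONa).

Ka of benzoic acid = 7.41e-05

pKa = -log(7.41e-05) = 4.13. pH = pKa + log([A⁻]/[HA]) = 4.13 + log(0.17/0.17)

pH = 4.13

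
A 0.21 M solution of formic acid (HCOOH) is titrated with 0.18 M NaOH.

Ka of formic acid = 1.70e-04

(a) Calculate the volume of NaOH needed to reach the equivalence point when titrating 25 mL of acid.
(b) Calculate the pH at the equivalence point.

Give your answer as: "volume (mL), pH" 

moles acid = 0.21 × 25/1000 = 0.00525 mol; V_base = moles/0.18 × 1000 = 29.2 mL. At equivalence only the conjugate base is present: [A⁻] = 0.00525/0.054 = 9.6923e-02 M. Kb = Kw/Ka = 5.88e-11; [OH⁻] = √(Kb × [A⁻]) = 2.3878e-06; pOH = 5.62; pH = 14 - pOH = 8.38.

V = 29.2 mL, pH = 8.38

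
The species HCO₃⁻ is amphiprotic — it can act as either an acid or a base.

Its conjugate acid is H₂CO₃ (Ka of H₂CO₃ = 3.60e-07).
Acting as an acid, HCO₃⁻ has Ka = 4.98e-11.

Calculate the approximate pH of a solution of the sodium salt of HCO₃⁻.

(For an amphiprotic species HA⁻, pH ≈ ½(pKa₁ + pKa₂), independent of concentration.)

pKa₁ = -log(3.60e-07) = 6.44; pKa₂ = -log(4.98e-11) = 10.30. For an amphiprotic species, pH ≈ ½(pKa₁ + pKa₂) = ½(6.44 + 10.30) = 8.37.

pH = 8.37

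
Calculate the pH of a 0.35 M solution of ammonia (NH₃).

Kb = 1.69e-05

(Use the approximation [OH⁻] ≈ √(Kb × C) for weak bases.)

[OH⁻] = √(Kb × C) = √(1.69e-05 × 0.35) = 2.4321e-03. pOH = 2.61, pH = 14 - pOH

pH = 11.39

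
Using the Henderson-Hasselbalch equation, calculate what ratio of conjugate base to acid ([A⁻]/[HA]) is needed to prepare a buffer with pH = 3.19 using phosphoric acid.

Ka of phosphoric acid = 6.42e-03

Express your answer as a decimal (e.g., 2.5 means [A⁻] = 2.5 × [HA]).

pKa = -log(6.42e-03) = 2.1925. pH = pKa + log([A⁻]/[HA]), so log([A⁻]/[HA]) = pH − pKa = 3.19 − 2.1925 = 0.9975. [A⁻]/[HA] = 10^(0.9975) = 9.94

[A⁻]/[HA] = 9.94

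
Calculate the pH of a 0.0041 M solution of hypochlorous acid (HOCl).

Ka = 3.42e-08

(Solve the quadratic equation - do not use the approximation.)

x² + Ka×x - Ka×C = 0. Using quadratic formula: [H⁺] = 1.1824e-05

pH = 4.93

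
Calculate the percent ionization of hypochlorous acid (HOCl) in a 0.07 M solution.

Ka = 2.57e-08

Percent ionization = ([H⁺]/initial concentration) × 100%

Using Ka equilibrium: x² + Ka×x - Ka×C = 0. Solving: [H⁺] = 4.2402e-05. Percent = (4.2402e-05/0.07) × 100

Percent ionization = 0.0606%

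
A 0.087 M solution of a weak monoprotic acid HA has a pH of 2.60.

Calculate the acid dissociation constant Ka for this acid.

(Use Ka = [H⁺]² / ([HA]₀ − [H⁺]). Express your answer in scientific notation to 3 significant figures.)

[H⁺] = 10^(−pH) = 10^(−2.60) = 2.512e-03 M. For HA ⇌ H⁺ + A⁻, Ka = [H⁺][A⁻]/[HA] = [H⁺]² / ([HA]₀ − [H⁺]) = (2.512e-03)² / (0.087 − 2.512e-03) = 7.47e-05.

K_a = 7.47e-05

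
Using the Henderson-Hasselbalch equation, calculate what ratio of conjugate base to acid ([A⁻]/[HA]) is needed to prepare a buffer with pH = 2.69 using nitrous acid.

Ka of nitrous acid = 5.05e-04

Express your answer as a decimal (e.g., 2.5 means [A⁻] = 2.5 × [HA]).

pKa = -log(5.05e-04) = 3.2967. pH = pKa + log([A⁻]/[HA]), so log([A⁻]/[HA]) = pH − pKa = 2.69 − 3.2967 = -0.6067. [A⁻]/[HA] = 10^(-0.6067) = 0.247

[A⁻]/[HA] = 0.247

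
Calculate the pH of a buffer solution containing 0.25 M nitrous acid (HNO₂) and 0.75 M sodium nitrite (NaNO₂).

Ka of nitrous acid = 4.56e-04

pKa = -log(4.56e-04) = 3.34. pH = pKa + log([A⁻]/[HA]) = 3.34 + log(0.75/0.25)

pH = 3.82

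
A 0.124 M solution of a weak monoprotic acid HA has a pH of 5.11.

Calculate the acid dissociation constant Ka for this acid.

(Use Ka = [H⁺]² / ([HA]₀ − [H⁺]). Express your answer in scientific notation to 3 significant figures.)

[H⁺] = 10^(−pH) = 10^(−5.11) = 7.762e-06 M. For HA ⇌ H⁺ + A⁻, Ka = [H⁺][A⁻]/[HA] = [H⁺]² / ([HA]₀ − [H⁺]) = (7.762e-06)² / (0.124 − 7.762e-06) = 4.86e-10.

K_a = 4.86e-10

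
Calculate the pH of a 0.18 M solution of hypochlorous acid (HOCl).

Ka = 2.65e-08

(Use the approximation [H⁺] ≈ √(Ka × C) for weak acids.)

[H⁺] = √(Ka × C) = √(2.65e-08 × 0.18) = 6.9065e-05. pH = -log(6.9065e-05)

pH = 4.16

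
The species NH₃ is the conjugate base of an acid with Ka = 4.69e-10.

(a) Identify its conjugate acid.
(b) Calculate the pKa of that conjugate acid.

(a) The conjugate acid is formed by adding one H⁺ to NH₃, giving NH₄⁺. (b) pKa = -log(Ka) = -log(4.69e-10) = 9.33.

Conjugate acid: NH₄⁺; pK_a = 9.33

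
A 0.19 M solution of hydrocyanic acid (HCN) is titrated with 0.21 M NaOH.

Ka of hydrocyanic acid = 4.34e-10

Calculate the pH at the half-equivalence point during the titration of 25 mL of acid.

At half-equivalence [HA] = [A⁻], so Henderson-Hasselbalch gives pH = pKa = -log(4.34e-10) = 9.36.

pH = pKa = 9.36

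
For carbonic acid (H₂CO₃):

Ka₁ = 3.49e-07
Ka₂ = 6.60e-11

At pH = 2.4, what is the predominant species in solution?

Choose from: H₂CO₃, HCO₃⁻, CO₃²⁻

pKa₁ = 6.46, pKa₂ = 10.18. For a polyprotic acid the predominant species crosses at each pKa: below pKa_n the protonated form dominates, above it the deprotonated form does. At pH = 2.4, the predominant species is H₂CO₃.

H₂CO₃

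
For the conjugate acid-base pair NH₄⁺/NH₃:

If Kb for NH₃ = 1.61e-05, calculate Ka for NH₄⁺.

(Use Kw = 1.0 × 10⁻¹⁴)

For a conjugate pair Ka × Kb = Kw, so Ka = Kw/Kb = 1.0 × 10⁻¹⁴ / 1.61e-05 = 6.21e-10.

K_a = 6.21e-10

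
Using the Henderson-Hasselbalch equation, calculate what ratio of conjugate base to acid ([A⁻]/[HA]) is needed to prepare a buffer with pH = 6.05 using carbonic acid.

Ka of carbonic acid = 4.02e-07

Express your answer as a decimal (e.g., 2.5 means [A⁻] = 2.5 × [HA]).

pKa = -log(4.02e-07) = 6.3958. pH = pKa + log([A⁻]/[HA]), so log([A⁻]/[HA]) = pH − pKa = 6.05 − 6.3958 = -0.3458. [A⁻]/[HA] = 10^(-0.3458) = 0.451

[A⁻]/[HA] = 0.451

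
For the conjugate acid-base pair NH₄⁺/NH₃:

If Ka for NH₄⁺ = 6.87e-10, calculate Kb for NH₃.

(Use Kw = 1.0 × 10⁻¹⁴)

For a conjugate pair Ka × Kb = Kw, so Kb = Kw/Ka = 1.0 × 10⁻¹⁴ / 6.87e-10 = 1.46e-05.

K_b = 1.46e-05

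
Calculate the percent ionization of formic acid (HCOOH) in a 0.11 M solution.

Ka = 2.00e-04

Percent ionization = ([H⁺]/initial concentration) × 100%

Using Ka equilibrium: x² + Ka×x - Ka×C = 0. Solving: [H⁺] = 4.5915e-03. Percent = (4.5915e-03/0.11) × 100

Percent ionization = 4.17%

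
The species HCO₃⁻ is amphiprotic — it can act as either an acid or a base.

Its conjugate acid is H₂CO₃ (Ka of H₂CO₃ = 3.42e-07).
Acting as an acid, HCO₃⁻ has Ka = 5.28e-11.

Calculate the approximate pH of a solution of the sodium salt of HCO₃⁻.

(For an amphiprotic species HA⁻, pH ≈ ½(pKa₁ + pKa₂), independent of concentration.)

pKa₁ = -log(3.42e-07) = 6.47; pKa₂ = -log(5.28e-11) = 10.28. For an amphiprotic species, pH ≈ ½(pKa₁ + pKa₂) = ½(6.47 + 10.28) = 8.37.

pH = 8.37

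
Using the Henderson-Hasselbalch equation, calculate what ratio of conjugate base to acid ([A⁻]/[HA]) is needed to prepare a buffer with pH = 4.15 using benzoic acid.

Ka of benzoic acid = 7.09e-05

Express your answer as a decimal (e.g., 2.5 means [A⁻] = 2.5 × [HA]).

pKa = -log(7.09e-05) = 4.1494. pH = pKa + log([A⁻]/[HA]), so log([A⁻]/[HA]) = pH − pKa = 4.15 − 4.1494 = 0.0006. [A⁻]/[HA] = 10^(0.0006) = 1.00

[A⁻]/[HA] = 1.00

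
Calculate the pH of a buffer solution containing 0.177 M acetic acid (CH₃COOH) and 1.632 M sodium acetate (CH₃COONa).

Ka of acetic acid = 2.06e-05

pKa = -log(2.06e-05) = 4.69. pH = pKa + log([A⁻]/[HA]) = 4.69 + log(1.632/0.177)

pH = 5.65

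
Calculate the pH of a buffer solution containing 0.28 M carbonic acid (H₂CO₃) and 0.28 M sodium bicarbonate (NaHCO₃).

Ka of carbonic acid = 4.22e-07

pKa = -log(4.22e-07) = 6.37. pH = pKa + log([A⁻]/[HA]) = 6.37 + log(0.28/0.28)

pH = 6.37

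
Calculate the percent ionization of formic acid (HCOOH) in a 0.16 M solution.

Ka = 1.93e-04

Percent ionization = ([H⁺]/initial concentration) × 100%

Using Ka equilibrium: x² + Ka×x - Ka×C = 0. Solving: [H⁺] = 5.4613e-03. Percent = (5.4613e-03/0.16) × 100

Percent ionization = 3.41%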